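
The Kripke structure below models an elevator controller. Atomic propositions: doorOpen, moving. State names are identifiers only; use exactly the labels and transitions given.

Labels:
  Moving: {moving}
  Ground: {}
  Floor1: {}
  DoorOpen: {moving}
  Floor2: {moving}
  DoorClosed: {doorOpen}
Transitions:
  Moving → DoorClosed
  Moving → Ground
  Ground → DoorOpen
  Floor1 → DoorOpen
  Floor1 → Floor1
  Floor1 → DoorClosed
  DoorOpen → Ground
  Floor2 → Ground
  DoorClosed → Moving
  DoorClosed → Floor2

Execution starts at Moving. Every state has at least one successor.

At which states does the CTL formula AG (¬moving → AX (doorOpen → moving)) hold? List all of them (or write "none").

States satisfying ¬moving → AX (doorOpen → moving): {Moving, Ground, DoorOpen, Floor2, DoorClosed}.
States satisfying AG (¬moving → AX (doorOpen → moving)): {Moving, Ground, DoorOpen, Floor2, DoorClosed}.

{Moving, Ground, DoorOpen, Floor2, DoorClosed}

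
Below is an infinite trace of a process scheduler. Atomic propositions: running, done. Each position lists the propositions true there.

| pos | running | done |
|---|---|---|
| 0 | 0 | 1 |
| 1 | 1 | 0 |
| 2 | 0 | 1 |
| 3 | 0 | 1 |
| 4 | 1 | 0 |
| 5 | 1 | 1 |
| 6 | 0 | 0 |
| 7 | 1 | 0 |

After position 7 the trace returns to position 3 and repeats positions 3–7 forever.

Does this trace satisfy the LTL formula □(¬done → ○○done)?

¬done → ○○done must hold at every position from 0 onward. It fails at position 4, so □(¬done → ○○done) is false.
Positions where ¬done holds: 1, 4, 6, 7.
Check ○○done at each: 1→ok, 4→fails, 6→ok, 7→fails.

Violated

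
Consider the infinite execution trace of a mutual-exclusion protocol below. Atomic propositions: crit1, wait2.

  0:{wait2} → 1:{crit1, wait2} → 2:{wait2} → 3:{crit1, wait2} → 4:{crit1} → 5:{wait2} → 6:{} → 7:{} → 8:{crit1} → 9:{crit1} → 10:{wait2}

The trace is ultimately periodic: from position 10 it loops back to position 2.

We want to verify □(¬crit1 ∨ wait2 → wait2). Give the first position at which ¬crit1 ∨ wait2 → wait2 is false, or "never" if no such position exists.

Check ¬crit1 ∨ wait2 → wait2 at each position in order: 0 ✓, 1 ✓, 2 ✓, 3 ✓, 4 ✓, 5 ✓.
At position 6 the labels are {}, so ¬crit1 ∨ wait2 → wait2 is false there. This is the first violation.

6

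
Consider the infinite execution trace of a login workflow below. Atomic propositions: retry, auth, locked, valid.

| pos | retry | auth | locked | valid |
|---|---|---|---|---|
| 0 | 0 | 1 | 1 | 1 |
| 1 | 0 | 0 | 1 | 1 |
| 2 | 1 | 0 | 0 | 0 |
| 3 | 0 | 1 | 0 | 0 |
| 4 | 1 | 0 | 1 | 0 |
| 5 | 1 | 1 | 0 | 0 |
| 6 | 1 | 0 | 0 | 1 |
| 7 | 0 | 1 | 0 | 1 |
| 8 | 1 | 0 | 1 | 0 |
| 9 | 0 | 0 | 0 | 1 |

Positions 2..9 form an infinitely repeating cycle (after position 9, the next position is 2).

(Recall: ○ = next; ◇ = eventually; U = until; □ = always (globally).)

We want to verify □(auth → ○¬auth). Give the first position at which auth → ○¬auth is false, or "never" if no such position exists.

never

auth → ○¬auth holds at every position 0..9, and those are all the positions the trace ever visits, so the invariant □(auth → ○¬auth) is never violated.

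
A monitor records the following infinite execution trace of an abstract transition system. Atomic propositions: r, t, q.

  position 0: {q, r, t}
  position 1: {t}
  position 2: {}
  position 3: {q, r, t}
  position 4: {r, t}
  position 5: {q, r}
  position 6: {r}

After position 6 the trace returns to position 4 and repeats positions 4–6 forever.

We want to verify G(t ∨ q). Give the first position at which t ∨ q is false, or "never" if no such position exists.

2

Check t ∨ q at each position in order: 0 ✓, 1 ✓.
At position 2 the labels are {}, so t ∨ q is false there. This is the first violation.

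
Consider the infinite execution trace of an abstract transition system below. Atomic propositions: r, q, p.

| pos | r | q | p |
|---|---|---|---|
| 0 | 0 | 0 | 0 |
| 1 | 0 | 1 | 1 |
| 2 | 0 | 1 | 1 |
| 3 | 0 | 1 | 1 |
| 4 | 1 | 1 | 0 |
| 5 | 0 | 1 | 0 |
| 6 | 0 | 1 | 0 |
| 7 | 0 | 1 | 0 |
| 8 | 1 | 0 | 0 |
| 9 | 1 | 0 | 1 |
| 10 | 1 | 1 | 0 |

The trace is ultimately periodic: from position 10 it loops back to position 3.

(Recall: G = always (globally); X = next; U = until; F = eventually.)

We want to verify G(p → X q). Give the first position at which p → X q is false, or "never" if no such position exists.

never

p → X q holds at every position 0..10, and those are all the positions the trace ever visits, so the invariant G(p → X q) is never violated.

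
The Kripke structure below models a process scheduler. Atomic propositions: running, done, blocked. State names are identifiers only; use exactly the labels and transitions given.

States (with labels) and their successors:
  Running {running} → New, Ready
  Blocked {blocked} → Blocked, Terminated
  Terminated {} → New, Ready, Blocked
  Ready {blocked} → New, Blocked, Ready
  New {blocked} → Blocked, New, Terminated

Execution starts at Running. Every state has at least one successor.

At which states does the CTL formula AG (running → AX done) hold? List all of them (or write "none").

States satisfying running → AX done: {Blocked, Terminated, Ready, New}.
States satisfying AG (running → AX done): {Blocked, Terminated, Ready, New}.

{Blocked, Terminated, Ready, New}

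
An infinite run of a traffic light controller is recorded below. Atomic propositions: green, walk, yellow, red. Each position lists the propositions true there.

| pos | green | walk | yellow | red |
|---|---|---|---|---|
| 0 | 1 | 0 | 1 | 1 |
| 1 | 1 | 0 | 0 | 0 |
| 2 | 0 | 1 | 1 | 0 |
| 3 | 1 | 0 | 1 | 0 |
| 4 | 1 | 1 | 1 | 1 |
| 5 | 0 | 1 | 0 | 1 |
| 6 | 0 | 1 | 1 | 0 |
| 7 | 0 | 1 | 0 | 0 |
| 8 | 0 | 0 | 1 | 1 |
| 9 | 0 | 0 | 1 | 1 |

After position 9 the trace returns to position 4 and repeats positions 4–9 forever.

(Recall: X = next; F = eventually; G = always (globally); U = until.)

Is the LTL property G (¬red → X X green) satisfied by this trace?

¬red → X X green must hold at every position from 0 onward. It fails at position 3, so G (¬red → X X green) is false.
Positions where ¬red holds: 1, 2, 3, 6, 7.
Check X X green at each: 1→ok, 2→ok, 3→fails, 6→fails, 7→fails.

Violated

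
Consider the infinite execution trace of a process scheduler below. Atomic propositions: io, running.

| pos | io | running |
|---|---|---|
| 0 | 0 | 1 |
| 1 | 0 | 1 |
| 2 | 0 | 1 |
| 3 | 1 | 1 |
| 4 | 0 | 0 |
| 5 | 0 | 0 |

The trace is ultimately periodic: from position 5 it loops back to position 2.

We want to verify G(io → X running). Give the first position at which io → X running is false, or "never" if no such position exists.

Check io → X running at each position in order: 0 ✓, 1 ✓, 2 ✓.
At position 3 the labels are {io, running} and the next position 4 has {}, so io → X running is false there. This is the first violation.

3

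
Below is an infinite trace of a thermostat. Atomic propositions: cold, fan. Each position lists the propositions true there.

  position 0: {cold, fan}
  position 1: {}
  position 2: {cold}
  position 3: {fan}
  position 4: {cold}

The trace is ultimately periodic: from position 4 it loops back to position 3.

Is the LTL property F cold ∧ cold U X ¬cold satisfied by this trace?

cold holds at position 0, which is reachable from 0, so F cold holds.
Walking from position 0: X ¬cold first holds at position 0, and cold holds at every earlier position along the way, so cold U X ¬cold holds.
At position 0: F cold is true; cold U X ¬cold is true; so F cold ∧ cold U X ¬cold is true.

Satisfied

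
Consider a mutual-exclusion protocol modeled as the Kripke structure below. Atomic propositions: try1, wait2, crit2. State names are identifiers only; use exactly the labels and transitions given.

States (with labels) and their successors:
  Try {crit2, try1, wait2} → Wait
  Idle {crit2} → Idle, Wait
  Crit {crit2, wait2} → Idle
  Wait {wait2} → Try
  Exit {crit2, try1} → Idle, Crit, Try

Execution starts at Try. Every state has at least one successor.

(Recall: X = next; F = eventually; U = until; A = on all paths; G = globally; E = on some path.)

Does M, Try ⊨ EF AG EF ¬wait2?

No

States satisfying AG EF ¬wait2: ∅.
States satisfying EF AG EF ¬wait2: ∅.
No suitable path/successor from Try witnesses the formula.
Try ∉ Sat(EF AG EF ¬wait2).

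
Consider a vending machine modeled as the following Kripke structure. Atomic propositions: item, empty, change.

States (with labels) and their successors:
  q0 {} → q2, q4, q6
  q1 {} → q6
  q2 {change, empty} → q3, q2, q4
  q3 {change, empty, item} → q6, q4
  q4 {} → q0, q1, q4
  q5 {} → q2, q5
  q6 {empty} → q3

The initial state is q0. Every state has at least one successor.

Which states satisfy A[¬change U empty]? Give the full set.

{q1, q2, q3, q6}

States satisfying ¬change: {q0, q1, q4, q5, q6}.
States satisfying empty: {q2, q3, q6}.
States satisfying A[¬change U empty]: {q1, q2, q3, q6}.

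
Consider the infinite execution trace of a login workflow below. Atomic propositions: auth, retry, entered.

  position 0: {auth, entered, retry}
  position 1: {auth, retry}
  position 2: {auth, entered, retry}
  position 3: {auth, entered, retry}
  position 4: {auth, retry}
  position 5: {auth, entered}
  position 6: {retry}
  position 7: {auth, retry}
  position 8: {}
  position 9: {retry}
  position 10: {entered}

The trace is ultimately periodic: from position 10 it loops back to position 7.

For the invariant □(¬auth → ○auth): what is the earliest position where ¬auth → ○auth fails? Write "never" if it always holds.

8

Check ¬auth → ○auth at each position in order: 0 ✓, 1 ✓, 2 ✓, 3 ✓, 4 ✓, 5 ✓, 6 ✓, 7 ✓.
At position 8 the labels are {} and the next position 9 has {retry}, so ¬auth → ○auth is false there. This is the first violation.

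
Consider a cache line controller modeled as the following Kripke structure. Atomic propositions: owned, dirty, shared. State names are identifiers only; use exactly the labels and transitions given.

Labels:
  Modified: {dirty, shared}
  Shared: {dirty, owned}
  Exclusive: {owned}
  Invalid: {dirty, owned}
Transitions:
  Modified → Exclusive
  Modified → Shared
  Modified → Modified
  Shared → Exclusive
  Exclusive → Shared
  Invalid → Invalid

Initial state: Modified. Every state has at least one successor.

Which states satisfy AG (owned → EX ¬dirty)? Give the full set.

States satisfying owned → EX ¬dirty: {Modified, Shared}.
States satisfying AG (owned → EX ¬dirty): ∅.

none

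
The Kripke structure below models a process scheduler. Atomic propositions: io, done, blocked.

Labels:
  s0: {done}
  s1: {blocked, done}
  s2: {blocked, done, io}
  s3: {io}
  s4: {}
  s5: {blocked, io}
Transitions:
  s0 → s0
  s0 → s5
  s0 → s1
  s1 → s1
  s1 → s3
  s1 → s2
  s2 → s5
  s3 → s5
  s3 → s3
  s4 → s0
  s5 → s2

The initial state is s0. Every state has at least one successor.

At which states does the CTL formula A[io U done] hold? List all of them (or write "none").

{s0, s1, s2, s5}

States satisfying io: {s2, s3, s5}.
States satisfying done: {s0, s1, s2}.
States satisfying A[io U done]: {s0, s1, s2, s5}.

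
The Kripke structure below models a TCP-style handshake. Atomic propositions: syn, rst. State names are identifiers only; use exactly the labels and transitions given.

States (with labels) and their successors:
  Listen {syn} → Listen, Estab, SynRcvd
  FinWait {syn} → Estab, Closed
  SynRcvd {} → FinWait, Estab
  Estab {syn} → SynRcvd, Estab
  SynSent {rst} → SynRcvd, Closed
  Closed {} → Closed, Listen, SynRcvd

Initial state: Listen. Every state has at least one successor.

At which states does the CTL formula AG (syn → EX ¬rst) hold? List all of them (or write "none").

{Listen, FinWait, SynRcvd, Estab, SynSent, Closed}

States satisfying syn → EX ¬rst: {Listen, FinWait, SynRcvd, Estab, SynSent, Closed}.
States satisfying AG (syn → EX ¬rst): {Listen, FinWait, SynRcvd, Estab, SynSent, Closed}.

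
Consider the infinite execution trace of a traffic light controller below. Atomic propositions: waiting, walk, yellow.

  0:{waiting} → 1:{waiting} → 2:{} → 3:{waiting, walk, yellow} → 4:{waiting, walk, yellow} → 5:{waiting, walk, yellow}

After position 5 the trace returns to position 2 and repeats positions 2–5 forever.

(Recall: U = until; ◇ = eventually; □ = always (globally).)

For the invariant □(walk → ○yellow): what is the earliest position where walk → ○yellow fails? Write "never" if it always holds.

Check walk → ○yellow at each position in order: 0 ✓, 1 ✓, 2 ✓, 3 ✓, 4 ✓.
At position 5 the labels are {waiting, walk, yellow} and the next position 2 has {}, so walk → ○yellow is false there. This is the first violation.

5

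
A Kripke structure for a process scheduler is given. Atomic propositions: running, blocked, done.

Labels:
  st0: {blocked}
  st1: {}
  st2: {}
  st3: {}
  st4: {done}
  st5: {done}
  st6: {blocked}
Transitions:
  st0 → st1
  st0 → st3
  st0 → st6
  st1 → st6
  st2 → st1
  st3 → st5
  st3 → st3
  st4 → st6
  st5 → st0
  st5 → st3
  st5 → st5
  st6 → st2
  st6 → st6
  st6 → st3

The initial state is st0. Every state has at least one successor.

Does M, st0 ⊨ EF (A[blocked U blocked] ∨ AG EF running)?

Holds

States satisfying A[blocked U blocked] ∨ AG EF running: {st0, st6}.
States satisfying EF (A[blocked U blocked] ∨ AG EF running): {st0, st1, st2, st3, st4, st5, st6}.
Some path from st0 reaches a state where A[blocked U blocked] ∨ AG EF running holds.
st0 ∈ Sat(EF (A[blocked U blocked] ∨ AG EF running)).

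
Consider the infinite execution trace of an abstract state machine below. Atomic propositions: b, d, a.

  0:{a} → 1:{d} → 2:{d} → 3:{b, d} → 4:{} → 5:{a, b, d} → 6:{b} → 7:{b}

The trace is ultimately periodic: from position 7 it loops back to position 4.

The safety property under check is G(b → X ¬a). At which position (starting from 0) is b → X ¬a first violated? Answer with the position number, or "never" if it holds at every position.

never

b → X ¬a holds at every position 0..7, and those are all the positions the trace ever visits, so the invariant G(b → X ¬a) is never violated.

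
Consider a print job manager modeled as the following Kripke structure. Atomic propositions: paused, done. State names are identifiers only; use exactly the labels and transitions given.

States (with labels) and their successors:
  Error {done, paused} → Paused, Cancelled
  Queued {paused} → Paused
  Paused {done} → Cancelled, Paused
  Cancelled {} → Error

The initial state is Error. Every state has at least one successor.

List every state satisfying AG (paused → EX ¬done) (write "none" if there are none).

States satisfying paused → EX ¬done: {Error, Paused, Cancelled}.
States satisfying AG (paused → EX ¬done): {Error, Paused, Cancelled}.

{Error, Paused, Cancelled}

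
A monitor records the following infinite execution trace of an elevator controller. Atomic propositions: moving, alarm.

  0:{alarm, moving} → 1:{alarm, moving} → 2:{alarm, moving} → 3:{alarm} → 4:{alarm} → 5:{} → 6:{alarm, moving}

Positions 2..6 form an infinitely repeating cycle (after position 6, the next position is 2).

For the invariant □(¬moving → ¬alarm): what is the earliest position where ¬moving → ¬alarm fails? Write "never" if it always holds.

Check ¬moving → ¬alarm at each position in order: 0 ✓, 1 ✓, 2 ✓.
At position 3 the labels are {alarm}, so ¬moving → ¬alarm is false there. This is the first violation.

3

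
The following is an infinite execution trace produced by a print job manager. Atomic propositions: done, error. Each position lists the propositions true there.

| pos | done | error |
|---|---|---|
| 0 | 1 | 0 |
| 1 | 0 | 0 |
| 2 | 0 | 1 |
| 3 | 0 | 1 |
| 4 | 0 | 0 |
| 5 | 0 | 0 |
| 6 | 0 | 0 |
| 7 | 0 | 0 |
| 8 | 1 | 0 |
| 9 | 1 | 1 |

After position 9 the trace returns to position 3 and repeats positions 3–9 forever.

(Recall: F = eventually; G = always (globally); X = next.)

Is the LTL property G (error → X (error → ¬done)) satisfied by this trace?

error → X (error → ¬done) holds at every position 0..9, and those are all positions ever visited, so G (error → X (error → ¬done)) holds.
Positions where error holds: 2, 3, 9.
Check X (error → ¬done) at each: 2→ok, 3→ok, 9→ok.

Holds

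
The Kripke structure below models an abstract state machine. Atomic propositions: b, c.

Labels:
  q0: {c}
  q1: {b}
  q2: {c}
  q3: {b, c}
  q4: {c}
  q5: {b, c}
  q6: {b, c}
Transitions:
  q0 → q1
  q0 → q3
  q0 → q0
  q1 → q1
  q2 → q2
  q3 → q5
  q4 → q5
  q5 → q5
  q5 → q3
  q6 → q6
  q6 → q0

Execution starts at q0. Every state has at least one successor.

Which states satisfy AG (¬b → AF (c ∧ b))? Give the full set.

{q1, q3, q4, q5}

States satisfying ¬b → AF (c ∧ b): {q1, q3, q4, q5, q6}.
States satisfying AG (¬b → AF (c ∧ b)): {q1, q3, q4, q5}.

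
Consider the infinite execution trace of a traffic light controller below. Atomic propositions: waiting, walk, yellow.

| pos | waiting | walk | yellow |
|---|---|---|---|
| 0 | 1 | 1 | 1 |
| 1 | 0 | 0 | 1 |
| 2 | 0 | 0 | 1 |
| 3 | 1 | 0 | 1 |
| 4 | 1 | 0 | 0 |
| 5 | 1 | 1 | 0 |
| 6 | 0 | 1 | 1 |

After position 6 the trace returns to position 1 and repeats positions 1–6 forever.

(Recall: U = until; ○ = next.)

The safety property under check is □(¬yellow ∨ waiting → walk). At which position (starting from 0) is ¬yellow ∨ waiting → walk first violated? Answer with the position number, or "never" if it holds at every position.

Check ¬yellow ∨ waiting → walk at each position in order: 0 ✓, 1 ✓, 2 ✓.
At position 3 the labels are {waiting, yellow}, so ¬yellow ∨ waiting → walk is false there. This is the first violation.

3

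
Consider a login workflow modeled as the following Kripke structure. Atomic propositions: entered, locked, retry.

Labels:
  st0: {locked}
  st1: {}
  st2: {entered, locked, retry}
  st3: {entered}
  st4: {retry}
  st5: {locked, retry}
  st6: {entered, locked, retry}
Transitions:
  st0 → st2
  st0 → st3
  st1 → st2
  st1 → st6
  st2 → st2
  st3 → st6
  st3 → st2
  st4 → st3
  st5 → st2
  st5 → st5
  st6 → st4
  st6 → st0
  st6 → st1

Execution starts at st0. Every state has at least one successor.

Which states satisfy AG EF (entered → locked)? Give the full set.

States satisfying EF (entered → locked): {st0, st1, st2, st3, st4, st5, st6}.
States satisfying AG EF (entered → locked): {st0, st1, st2, st3, st4, st5, st6}.

{st0, st1, st2, st3, st4, st5, st6}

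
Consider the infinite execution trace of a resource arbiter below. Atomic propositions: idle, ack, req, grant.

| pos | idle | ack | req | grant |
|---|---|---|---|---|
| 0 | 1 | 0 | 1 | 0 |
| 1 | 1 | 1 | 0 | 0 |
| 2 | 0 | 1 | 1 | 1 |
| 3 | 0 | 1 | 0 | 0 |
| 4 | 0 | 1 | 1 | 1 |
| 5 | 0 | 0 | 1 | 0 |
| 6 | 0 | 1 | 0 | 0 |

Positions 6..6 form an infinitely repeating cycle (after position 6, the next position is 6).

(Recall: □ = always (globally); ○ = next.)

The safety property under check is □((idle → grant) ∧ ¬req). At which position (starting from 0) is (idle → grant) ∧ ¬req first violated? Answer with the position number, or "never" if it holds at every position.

0

At position 0 the labels are {idle, req}, so (idle → grant) ∧ ¬req is false there. This is the first violation.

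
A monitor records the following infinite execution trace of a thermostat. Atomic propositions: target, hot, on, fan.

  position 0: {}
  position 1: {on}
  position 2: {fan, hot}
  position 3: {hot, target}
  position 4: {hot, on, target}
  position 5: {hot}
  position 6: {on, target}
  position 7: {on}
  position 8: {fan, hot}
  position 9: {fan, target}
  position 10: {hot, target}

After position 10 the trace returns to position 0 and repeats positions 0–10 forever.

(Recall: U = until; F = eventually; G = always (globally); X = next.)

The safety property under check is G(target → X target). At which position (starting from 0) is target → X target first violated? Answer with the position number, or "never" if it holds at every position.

4

Check target → X target at each position in order: 0 ✓, 1 ✓, 2 ✓, 3 ✓.
At position 4 the labels are {hot, on, target} and the next position 5 has {hot}, so target → X target is false there. This is the first violation.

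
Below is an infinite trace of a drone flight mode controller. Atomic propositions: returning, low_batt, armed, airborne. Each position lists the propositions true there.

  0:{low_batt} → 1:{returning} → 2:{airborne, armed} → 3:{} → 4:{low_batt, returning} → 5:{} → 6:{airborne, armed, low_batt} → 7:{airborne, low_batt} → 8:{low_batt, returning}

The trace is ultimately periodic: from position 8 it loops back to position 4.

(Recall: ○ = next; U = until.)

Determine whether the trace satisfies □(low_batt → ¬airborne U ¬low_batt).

low_batt → ¬airborne U ¬low_batt must hold at every position from 0 onward. It fails at position 6, so □(low_batt → ¬airborne U ¬low_batt) is false.
Positions where low_batt holds: 0, 4, 6, 7, 8.
Check ¬airborne U ¬low_batt at each: 0→ok, 4→ok, 6→fails, 7→fails, 8→ok.

No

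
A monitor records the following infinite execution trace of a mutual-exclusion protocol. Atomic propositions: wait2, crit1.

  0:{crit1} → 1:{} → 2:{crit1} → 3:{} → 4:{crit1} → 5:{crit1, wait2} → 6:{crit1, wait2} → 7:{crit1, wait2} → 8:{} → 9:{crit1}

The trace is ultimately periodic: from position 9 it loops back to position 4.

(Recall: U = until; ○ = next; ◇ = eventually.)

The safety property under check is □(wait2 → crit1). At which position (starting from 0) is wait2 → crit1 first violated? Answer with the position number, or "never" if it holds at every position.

wait2 → crit1 holds at every position 0..9, and those are all the positions the trace ever visits, so the invariant □(wait2 → crit1) is never violated.

never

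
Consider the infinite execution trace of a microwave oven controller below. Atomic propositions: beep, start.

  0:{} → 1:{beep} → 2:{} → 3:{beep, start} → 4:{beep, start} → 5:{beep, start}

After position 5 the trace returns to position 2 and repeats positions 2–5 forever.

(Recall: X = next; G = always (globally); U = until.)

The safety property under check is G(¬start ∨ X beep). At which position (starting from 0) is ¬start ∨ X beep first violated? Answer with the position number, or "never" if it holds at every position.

Check ¬start ∨ X beep at each position in order: 0 ✓, 1 ✓, 2 ✓, 3 ✓, 4 ✓.
At position 5 the labels are {beep, start} and the next position 2 has {}, so ¬start ∨ X beep is false there. This is the first violation.

5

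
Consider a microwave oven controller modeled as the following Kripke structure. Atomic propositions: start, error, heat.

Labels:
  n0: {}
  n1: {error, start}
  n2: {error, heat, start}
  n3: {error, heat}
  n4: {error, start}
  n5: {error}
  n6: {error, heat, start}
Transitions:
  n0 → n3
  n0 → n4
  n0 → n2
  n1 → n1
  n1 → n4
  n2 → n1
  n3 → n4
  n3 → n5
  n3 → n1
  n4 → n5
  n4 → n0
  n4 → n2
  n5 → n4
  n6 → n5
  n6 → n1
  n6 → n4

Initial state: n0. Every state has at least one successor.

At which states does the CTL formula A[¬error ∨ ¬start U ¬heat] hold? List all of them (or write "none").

States satisfying ¬error ∨ ¬start: {n0, n3, n5}.
States satisfying ¬heat: {n0, n1, n4, n5}.
States satisfying A[¬error ∨ ¬start U ¬heat]: {n0, n1, n3, n4, n5}.

{n0, n1, n3, n4, n5}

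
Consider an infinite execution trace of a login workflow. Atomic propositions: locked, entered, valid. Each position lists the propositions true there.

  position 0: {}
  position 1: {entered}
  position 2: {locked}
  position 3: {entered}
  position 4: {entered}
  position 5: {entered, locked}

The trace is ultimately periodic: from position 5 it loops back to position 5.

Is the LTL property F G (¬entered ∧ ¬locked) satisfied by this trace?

Does not hold

G (¬entered ∧ ¬locked) is false at every position 0..5, so it never becomes true and F G (¬entered ∧ ¬locked) fails.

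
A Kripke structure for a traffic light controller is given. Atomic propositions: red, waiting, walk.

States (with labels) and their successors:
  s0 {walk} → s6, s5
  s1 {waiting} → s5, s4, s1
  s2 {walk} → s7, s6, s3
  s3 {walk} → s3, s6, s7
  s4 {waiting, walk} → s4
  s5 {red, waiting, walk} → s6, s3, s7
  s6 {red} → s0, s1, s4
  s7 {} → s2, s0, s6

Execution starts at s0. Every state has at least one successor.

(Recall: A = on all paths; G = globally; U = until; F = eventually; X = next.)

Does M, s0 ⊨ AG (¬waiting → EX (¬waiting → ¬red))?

States satisfying ¬waiting → EX (¬waiting → ¬red): {s0, s1, s2, s3, s4, s5, s6, s7}.
States satisfying AG (¬waiting → EX (¬waiting → ¬red)): {s0, s1, s2, s3, s4, s5, s6, s7}.
Every state reachable from s0 satisfies ¬waiting → EX (¬waiting → ¬red).
s0 ∈ Sat(AG (¬waiting → EX (¬waiting → ¬red))).

Satisfied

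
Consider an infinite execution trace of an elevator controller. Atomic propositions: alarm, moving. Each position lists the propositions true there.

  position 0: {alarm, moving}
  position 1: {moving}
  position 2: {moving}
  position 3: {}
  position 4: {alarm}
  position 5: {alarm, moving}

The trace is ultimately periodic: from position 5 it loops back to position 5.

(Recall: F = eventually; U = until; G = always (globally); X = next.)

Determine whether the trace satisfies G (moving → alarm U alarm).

Violated

moving → alarm U alarm must hold at every position from 0 onward. It fails at position 1, so G (moving → alarm U alarm) is false.
Positions where moving holds: 0, 1, 2, 5.
Check alarm U alarm at each: 0→ok, 1→fails, 2→fails, 5→ok.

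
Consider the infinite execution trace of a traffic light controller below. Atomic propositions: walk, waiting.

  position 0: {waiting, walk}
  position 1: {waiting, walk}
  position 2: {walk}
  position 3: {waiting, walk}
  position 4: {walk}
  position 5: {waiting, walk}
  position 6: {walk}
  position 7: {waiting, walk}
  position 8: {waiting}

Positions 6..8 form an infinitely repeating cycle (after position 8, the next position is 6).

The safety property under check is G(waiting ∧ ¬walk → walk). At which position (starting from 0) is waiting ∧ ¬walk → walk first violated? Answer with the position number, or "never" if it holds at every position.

8

Check waiting ∧ ¬walk → walk at each position in order: 0 ✓, 1 ✓, 2 ✓, 3 ✓, 4 ✓, 5 ✓, 6 ✓, 7 ✓.
At position 8 the labels are {waiting}, so waiting ∧ ¬walk → walk is false there. This is the first violation.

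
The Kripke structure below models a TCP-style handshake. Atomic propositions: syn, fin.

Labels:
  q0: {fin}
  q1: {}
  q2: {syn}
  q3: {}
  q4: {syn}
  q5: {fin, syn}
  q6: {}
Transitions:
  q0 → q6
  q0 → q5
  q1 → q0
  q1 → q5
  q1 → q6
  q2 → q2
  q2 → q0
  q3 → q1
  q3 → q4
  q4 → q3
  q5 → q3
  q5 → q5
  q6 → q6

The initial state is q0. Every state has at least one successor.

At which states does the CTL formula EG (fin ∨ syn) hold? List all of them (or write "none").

States satisfying fin ∨ syn: {q0, q2, q4, q5}.
States satisfying EG (fin ∨ syn): {q0, q2, q5}.

{q0, q2, q5}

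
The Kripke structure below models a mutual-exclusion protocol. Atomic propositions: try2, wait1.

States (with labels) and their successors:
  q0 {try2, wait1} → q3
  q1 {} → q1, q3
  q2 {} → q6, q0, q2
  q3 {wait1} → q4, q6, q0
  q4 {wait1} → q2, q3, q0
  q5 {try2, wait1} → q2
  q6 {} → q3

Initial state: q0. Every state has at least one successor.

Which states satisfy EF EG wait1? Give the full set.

{q0, q1, q2, q3, q4, q5, q6}

States satisfying EG wait1: {q0, q3, q4}.
States satisfying EF EG wait1: {q0, q1, q2, q3, q4, q5, q6}.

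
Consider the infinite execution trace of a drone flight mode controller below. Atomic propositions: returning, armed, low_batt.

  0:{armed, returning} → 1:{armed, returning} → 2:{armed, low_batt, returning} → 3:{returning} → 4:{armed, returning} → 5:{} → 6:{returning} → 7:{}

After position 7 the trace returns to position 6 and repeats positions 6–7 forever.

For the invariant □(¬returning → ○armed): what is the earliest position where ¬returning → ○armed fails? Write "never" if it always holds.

Check ¬returning → ○armed at each position in order: 0 ✓, 1 ✓, 2 ✓, 3 ✓, 4 ✓.
At position 5 the labels are {} and the next position 6 has {returning}, so ¬returning → ○armed is false there. This is the first violation.

5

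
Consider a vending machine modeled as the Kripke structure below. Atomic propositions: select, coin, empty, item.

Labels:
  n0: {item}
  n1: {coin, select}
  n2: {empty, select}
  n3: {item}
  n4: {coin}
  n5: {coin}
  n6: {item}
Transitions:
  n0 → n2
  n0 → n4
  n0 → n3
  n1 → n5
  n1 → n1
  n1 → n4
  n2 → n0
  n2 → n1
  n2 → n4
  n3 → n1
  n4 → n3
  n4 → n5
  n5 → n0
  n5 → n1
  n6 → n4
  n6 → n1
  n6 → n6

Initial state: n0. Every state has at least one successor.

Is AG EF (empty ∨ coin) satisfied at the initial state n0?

States satisfying EF (empty ∨ coin): {n0, n1, n2, n3, n4, n5, n6}.
States satisfying AG EF (empty ∨ coin): {n0, n1, n2, n3, n4, n5, n6}.
Every state reachable from n0 satisfies EF (empty ∨ coin).
n0 ∈ Sat(AG EF (empty ∨ coin)).

Satisfied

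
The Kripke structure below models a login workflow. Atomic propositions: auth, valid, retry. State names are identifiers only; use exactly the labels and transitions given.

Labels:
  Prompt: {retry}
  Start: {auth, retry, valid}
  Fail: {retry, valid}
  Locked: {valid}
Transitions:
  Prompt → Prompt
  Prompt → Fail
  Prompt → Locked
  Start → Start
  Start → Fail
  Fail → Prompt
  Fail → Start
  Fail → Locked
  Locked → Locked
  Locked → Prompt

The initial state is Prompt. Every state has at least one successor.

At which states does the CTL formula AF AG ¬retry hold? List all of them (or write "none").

States satisfying AG ¬retry: ∅.
States satisfying AF AG ¬retry: ∅.

none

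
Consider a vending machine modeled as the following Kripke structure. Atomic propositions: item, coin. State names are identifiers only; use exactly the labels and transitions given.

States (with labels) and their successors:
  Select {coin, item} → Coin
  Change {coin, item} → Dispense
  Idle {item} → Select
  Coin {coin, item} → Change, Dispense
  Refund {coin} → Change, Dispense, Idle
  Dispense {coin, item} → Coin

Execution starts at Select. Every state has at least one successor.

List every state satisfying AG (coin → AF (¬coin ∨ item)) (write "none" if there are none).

States satisfying coin → AF (¬coin ∨ item): {Select, Change, Idle, Coin, Refund, Dispense}.
States satisfying AG (coin → AF (¬coin ∨ item)): {Select, Change, Idle, Coin, Refund, Dispense}.

{Select, Change, Idle, Coin, Refund, Dispense}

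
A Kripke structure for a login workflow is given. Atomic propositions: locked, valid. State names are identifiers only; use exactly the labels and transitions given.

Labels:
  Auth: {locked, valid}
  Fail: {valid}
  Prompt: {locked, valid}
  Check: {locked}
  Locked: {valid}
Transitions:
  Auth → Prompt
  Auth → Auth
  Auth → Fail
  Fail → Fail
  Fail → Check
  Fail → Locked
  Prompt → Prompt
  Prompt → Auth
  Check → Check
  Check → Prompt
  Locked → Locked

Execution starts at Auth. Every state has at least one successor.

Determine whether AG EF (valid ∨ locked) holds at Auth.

Yes

States satisfying EF (valid ∨ locked): {Auth, Fail, Prompt, Check, Locked}.
States satisfying AG EF (valid ∨ locked): {Auth, Fail, Prompt, Check, Locked}.
Every state reachable from Auth satisfies EF (valid ∨ locked).
Auth ∈ Sat(AG EF (valid ∨ locked)).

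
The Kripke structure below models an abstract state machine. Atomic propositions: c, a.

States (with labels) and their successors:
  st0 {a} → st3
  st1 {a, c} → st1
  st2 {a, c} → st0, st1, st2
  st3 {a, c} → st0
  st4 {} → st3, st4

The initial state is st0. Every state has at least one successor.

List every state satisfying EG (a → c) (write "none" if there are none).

States satisfying a → c: {st1, st2, st3, st4}.
States satisfying EG (a → c): {st1, st2, st4}.

{st1, st2, st4}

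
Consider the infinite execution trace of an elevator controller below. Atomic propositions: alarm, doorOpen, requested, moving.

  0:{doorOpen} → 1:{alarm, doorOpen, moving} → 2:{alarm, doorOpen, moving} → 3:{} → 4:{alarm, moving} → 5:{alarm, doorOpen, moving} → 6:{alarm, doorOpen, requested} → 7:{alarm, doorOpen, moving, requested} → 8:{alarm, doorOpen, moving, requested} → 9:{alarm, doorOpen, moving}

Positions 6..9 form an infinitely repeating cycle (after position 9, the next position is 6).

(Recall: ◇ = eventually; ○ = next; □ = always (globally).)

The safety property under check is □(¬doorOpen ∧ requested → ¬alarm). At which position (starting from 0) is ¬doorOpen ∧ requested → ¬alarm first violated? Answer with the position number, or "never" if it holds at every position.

never

¬doorOpen ∧ requested → ¬alarm holds at every position 0..9, and those are all the positions the trace ever visits, so the invariant □(¬doorOpen ∧ requested → ¬alarm) is never violated.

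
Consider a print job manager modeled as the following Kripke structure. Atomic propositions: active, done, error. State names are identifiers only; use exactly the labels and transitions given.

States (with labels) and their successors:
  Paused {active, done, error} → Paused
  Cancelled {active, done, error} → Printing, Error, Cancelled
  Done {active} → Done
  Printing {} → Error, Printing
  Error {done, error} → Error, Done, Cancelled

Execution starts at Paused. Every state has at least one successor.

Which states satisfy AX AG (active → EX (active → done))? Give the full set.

States satisfying AG (active → EX (active → done)): {Paused}.
States satisfying AX AG (active → EX (active → done)): {Paused}.

{Paused}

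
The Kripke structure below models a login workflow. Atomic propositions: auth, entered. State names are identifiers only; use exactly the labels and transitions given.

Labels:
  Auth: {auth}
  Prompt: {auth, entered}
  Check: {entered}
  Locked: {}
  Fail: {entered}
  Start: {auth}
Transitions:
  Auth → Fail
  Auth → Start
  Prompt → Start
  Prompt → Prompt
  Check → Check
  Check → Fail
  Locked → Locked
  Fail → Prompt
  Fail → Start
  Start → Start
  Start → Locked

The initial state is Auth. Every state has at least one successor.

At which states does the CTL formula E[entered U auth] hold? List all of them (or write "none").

States satisfying entered: {Prompt, Check, Fail}.
States satisfying auth: {Auth, Prompt, Start}.
States satisfying E[entered U auth]: {Auth, Prompt, Check, Fail, Start}.

{Auth, Prompt, Check, Fail, Start}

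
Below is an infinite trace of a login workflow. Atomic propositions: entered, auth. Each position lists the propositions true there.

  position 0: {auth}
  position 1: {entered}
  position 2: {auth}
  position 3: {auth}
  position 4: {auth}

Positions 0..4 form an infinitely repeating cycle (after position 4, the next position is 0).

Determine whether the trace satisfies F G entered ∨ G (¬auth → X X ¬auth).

G entered is false at every position 0..4, so it never becomes true and F G entered fails.
¬auth → X X ¬auth must hold at every position from 0 onward. It fails at position 1, so G (¬auth → X X ¬auth) is false.
Positions where ¬auth holds: 1.
Check X X ¬auth at each: 1→fails.
At position 0: F G entered is false; G (¬auth → X X ¬auth) is false; so F G entered ∨ G (¬auth → X X ¬auth) is false.

Violated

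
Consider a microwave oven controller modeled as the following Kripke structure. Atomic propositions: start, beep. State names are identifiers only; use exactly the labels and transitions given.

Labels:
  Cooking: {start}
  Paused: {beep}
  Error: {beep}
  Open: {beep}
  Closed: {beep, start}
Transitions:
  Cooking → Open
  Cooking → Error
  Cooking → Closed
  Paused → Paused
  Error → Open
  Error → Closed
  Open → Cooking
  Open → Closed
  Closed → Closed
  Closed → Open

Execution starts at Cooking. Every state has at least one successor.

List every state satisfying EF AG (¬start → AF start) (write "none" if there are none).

{Cooking, Error, Open, Closed}

States satisfying AG (¬start → AF start): {Cooking, Error, Open, Closed}.
States satisfying EF AG (¬start → AF start): {Cooking, Error, Open, Closed}.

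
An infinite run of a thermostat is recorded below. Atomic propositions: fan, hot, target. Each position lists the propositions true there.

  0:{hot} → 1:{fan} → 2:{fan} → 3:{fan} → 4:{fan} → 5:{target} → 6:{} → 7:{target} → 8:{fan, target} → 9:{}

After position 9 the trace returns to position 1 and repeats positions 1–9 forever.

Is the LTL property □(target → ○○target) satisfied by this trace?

No

target → ○○target must hold at every position from 0 onward. It fails at position 7, so □(target → ○○target) is false.
Positions where target holds: 5, 7, 8.
Check ○○target at each: 5→ok, 7→fails, 8→fails.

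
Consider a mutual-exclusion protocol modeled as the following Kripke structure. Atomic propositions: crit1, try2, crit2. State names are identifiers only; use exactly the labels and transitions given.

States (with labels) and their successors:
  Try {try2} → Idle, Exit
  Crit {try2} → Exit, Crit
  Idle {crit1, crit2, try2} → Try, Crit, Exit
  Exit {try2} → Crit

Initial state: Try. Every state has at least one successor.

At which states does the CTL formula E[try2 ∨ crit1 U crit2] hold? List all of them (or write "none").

States satisfying try2 ∨ crit1: {Try, Crit, Idle, Exit}.
States satisfying crit2: {Idle}.
States satisfying E[try2 ∨ crit1 U crit2]: {Try, Idle}.

{Try, Idle}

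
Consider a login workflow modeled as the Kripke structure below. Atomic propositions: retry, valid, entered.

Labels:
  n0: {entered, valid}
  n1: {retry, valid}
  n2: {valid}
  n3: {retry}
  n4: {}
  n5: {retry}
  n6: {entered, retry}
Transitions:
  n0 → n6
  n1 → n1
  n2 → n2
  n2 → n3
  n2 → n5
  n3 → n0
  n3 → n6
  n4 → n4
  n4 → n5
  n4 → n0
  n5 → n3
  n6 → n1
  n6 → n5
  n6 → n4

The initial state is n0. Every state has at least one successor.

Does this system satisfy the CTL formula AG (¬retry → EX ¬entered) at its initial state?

No

States satisfying ¬retry → EX ¬entered: {n1, n2, n3, n4, n5, n6}.
States satisfying AG (¬retry → EX ¬entered): {n1}.
n0 is reachable from n0 and violates ¬retry → EX ¬entered, so AG fails at n0.
n0 ∉ Sat(AG (¬retry → EX ¬entered)).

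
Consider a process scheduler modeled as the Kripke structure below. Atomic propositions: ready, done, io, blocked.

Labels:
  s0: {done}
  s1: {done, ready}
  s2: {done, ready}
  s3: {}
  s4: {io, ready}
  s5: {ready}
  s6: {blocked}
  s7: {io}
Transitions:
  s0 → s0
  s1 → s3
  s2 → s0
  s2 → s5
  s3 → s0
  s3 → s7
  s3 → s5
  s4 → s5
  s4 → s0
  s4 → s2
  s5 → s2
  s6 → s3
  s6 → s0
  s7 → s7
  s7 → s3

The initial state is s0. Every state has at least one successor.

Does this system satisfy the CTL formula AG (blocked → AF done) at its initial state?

States satisfying blocked → AF done: {s0, s1, s2, s3, s4, s5, s7}.
States satisfying AG (blocked → AF done): {s0, s1, s2, s3, s4, s5, s7}.
Every state reachable from s0 satisfies blocked → AF done.
s0 ∈ Sat(AG (blocked → AF done)).

Holds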